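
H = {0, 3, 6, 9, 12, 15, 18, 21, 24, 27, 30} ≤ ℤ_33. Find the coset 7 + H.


7 + H = {7 + h (mod 33) : h ∈ H}
7+0=7, 7+3=10, 7+6=13, 7+9=16, 7+12=19, 7+15=22, 7+18=25, 7+21=28, 7+24=31, 7+27=1, 7+30=4
7 + H = {1, 4, 7, 10, 13, 16, 19, 22, 25, 28, 31} = 1 + H

7 + H = {1, 4, 7, 10, 13, 16, 19, 22, 25, 28, 31}


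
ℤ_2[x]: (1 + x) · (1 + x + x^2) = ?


Expand and collect like terms; reduce coefficients mod 2:
x^0: 1·1 = 1 ≡ 1 (mod 2)
x^1: 1·1 + 1·1 = 2 ≡ 0 (mod 2)
x^2: 1·1 + 1·1 = 2 ≡ 0 (mod 2)
x^3: 1·1 = 1 ≡ 1 (mod 2)
Result: 1 + x^3

f · g = 1 + x^3


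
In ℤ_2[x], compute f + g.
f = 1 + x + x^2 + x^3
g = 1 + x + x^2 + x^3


Add coefficients mod 2:
x^0: 1 + 1 = 0 (mod 2)
x^1: 1 + 1 = 0 (mod 2)
x^2: 1 + 1 = 0 (mod 2)
x^3: 1 + 1 = 0 (mod 2)
Result: 0

f + g = 0


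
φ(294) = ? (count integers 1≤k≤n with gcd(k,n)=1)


Factor n: 294 = 2 × 3 × 7^2
φ(n) = n · ∏(1 - 1/p) over distinct primes p | n
φ(294) = 294 · (1 - 1/2) · (1 - 1/3) · (1 - 1/7) = 84

φ(294) = 84


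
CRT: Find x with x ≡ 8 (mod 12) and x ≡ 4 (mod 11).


m₁ = 12, m₂ = 11, gcd = 1, so CRT applies. M = m₁·m₂ = 132
Let M₁ = M/m₁ = 11, M₂ = M/m₂ = 12
Find y₁ ≡ M₁⁻¹ (mod m₁): 11⁻¹ ≡ 11 (mod 12)
Find y₂ ≡ M₂⁻¹ (mod m₂): 12⁻¹ ≡ 1 (mod 11)
x = a₁·M₁·y₁ + a₂·M₂·y₂ = 8·11·11 + 4·12·1 = 1016
Reduce mod 132: x ≡ 92
Check: 92 mod 12 = 8 ✓, 92 mod 11 = 4 ✓

x ≡ 92 (mod 132)


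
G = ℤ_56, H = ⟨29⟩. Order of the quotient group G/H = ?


|⟨29⟩| = n / gcd(29, 56) = 56 / 1 = 56
H is normal (ℤ_56 is abelian).
|G/H| = |G| / |H| = 56 / 56 = 1

|G/H| = 1


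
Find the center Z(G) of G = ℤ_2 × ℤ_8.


Z(G) = {g ∈ G | gx = xg for all x ∈ G}
Direct product of abelian groups is abelian, so Z(G) = G

Z(ℤ_2 × ℤ_8) = ℤ_2 × ℤ_8


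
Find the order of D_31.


|D_n| = 2n (n rotations and n reflections)
|D_31| = 2×31 = 62

|D_31| = 62


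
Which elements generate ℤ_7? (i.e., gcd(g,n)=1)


g generates ℤ_n iff gcd(g,n) = 1
Checking each g ∈ {1,...,6}:
gcd(1,7) = 1
gcd(2,7) = 1
gcd(3,7) = 1
gcd(4,7) = 1
gcd(5,7) = 1
gcd(6,7) = 1
Generators: {1, 2, 3, 4, 5, 6}
Number of generators = φ(7) = 6

Generators of ℤ_7 = {1, 2, 3, 4, 5, 6}


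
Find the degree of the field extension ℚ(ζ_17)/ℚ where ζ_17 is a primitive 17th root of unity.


[ℚ(ζ_n):ℚ] = deg Φ_n(x) = φ(n). Here φ(17) = 16

[ℚ(ζ_17)/ℚ where ζ_17 is a primitive 17th root of unity] = 16


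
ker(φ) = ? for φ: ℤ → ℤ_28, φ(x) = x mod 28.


Kernel = preimage of identity
ker(φ) = {x ∈ ℤ : x ≡ 0 (mod 28)} = 28ℤ = {0, ±28, ±56, ...}

ker(φ) = 28ℤ


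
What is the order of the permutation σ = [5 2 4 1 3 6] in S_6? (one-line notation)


Cycle decomposition: (1 5 3 4)
Cycle lengths: 4
Order = lcm(4) = 4

ord(σ) = 4


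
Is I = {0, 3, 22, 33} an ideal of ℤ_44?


Check ideal conditions for I = {0, 3, 22, 33} in ℤ_44:
(1) I is an additive subgroup? No
(2) For r ∈ ℤ_44 and a ∈ I: r·a ∈ I? No  [counterexample: r=2, a=3, r·a mod 44 = 6 ∉ I]

No, I is not an ideal of ℤ_44


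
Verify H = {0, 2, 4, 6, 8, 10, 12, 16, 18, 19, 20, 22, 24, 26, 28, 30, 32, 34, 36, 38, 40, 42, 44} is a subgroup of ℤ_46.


Subgroup test for H = {0, 2, 4, 6, 8, 10, 12, 16, 18, 19, 20, 22, 24, 26, 28, 30, 32, 34, 36, 38, 40, 42, 44} in (ℤ_46, +):
(1) 0 ∈ H? Yes
(2) Closure: for all a,b ∈ H, (a+b) mod 46 ∈ H? No  [counterexample: 2 + 12 = 14 ∉ H]
(3) Inverses: for all a ∈ H, -a mod 46 ∈ H? No

No, H is not a subgroup of ℤ_46


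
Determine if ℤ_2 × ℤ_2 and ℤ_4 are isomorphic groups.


Comparing ℤ_2 × ℤ_2 and ℤ_4:
gcd(2,2) = 2 ≠ 1. Max element order in ℤ_2×ℤ_2 is lcm(2,2) = 2 < 4, so it has no element of order 4

No, ℤ_2 × ℤ_2 ≇ ℤ_4


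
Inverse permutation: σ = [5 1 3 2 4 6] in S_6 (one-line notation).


To find σ⁻¹, swap domain and range:
σ(1) = 5 → σ⁻¹(5) = 1
σ(2) = 1 → σ⁻¹(1) = 2
σ(3) = 3 → σ⁻¹(3) = 3
σ(4) = 2 → σ⁻¹(2) = 4
σ(5) = 4 → σ⁻¹(4) = 5
σ(6) = 6 → σ⁻¹(6) = 6

σ⁻¹ = [2 4 3 5 1 6]


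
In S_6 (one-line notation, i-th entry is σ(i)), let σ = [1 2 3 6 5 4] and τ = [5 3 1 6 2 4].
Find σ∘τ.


σ∘τ: apply τ first, then σ
1 →τ 5 →σ 5
2 →τ 3 →σ 3
3 →τ 1 →σ 1
4 →τ 6 →σ 4
5 →τ 2 →σ 2
6 →τ 4 →σ 6

σ∘τ = [5 3 1 4 2 6]


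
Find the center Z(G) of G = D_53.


Z(G) = {g ∈ G | gx = xg for all x ∈ G}
For odd n, Z(D_n) = {e}: no nontrivial rotation commutes with all reflections

Z(D_53) = {e}


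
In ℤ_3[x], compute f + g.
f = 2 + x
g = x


Add coefficients mod 3:
x^0: 2 + 0 = 2 (mod 3)
x^1: 1 + 1 = 2 (mod 3)
Result: 2 + 2x

f + g = 2 + 2x


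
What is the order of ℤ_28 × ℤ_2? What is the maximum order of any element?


|ℤ_28 × ℤ_2| = 28 × 2 = 56
Max element order = lcm(28,2) = 28
Cyclic? No (gcd=2)

|ℤ_28×ℤ_2| = 56, max element order = 28


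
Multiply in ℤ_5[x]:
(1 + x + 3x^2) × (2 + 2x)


Expand and collect like terms; reduce coefficients mod 5:
x^0: 1·2 = 2 ≡ 2 (mod 5)
x^1: 1·2 + 1·2 = 4 ≡ 4 (mod 5)
x^2: 1·2 + 3·2 = 8 ≡ 3 (mod 5)
x^3: 3·2 = 6 ≡ 1 (mod 5)
Result: 2 + 4x + 3x^2 + x^3

f · g = 2 + 4x + 3x^2 + x^3


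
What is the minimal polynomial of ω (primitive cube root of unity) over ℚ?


ω satisfies x² + x + 1 = 0 (the cyclotomic polynomial Φ₃)

Minimal polynomial: x² + x + 1


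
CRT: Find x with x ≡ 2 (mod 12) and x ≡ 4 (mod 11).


m₁ = 12, m₂ = 11, gcd = 1, so CRT applies. M = m₁·m₂ = 132
Let M₁ = M/m₁ = 11, M₂ = M/m₂ = 12
Find y₁ ≡ M₁⁻¹ (mod m₁): 11⁻¹ ≡ 11 (mod 12)
Find y₂ ≡ M₂⁻¹ (mod m₂): 12⁻¹ ≡ 1 (mod 11)
x = a₁·M₁·y₁ + a₂·M₂·y₂ = 2·11·11 + 4·12·1 = 290
Reduce mod 132: x ≡ 26
Check: 26 mod 12 = 2 ✓, 26 mod 11 = 4 ✓

x ≡ 26 (mod 132)


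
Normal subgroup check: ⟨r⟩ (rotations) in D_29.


H = ⟨r⟩ (rotations) in D_29
The rotation subgroup ⟨r⟩ has index 2 in D_29, so it is normal

Yes, normal subgroup


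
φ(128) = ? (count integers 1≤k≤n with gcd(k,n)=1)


Factor n: 128 = 2^7
φ(n) = n · ∏(1 - 1/p) over distinct primes p | n
φ(128) = 128 · (1 - 1/2) = 64

φ(128) = 64


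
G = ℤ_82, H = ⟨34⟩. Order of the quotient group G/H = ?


|⟨34⟩| = n / gcd(34, 82) = 82 / 2 = 41
H is normal (ℤ_82 is abelian).
|G/H| = |G| / |H| = 82 / 41 = 2

|G/H| = 2


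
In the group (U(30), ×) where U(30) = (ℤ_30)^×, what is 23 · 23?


Operation: multiplication mod 30
23 · 23 = (a × b) mod 30 with a = 23, b = 23

23 · 23 = 19


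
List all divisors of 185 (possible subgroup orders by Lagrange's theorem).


Lagrange's theorem: |H| divides |G|
|G| = 185
Divisors of 185: 1, 5, 37, 185

Possible subgroup orders: {1, 5, 37, 185}


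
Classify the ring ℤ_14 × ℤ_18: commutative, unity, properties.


Direct product ring; commutative with unity (1,1); but (1,0)·(0,1) = (0,0) gives zero divisors, so not an integral domain
Commutative: Yes
Integral domain: No
Has unity: Yes

ℤ_14 × ℤ_18: Commutative=Yes, Unity=Yes


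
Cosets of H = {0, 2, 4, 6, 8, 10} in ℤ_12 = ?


H = {0, 2, 4, 6, 8, 10}, |H| = 6
Number of cosets = |G|/|H| = 12/6 = 2
0 + H = {0, 2, 4, 6, 8, 10}
1 + H = {1, 3, 5, 7, 9, 11}

Cosets: 0+H={0,2,4,6,8,10}; 1+H={1,3,5,7,9,11}


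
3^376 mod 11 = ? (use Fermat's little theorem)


Fermat's little theorem: if p is prime and gcd(a,p)=1, then a^(p-1) ≡ 1 (mod p)
p = 11 is prime, gcd(3,11) = 1
Reduce exponent: 376 mod 10 = 6
So 3^376 ≡ 3^6 (mod 11)
3^6 mod 11 = 3

3^376 ≡ 3 (mod 11)


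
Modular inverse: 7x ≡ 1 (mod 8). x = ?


Use the extended Euclidean algorithm to write 1 = 7·s + 8·t; then s mod 8 is the inverse.
Euclidean algorithm:
  7 = 0·8 + 7
  8 = 1·7 + 1
  7 = 7·1 + 0
gcd(7,8) = 1
Back-substitution gives: 7·(-1) + 8·(1) = 1
So 7⁻¹ ≡ -1 ≡ 7 (mod 8)
Check: 7 × 7 = 49 ≡ 1 (mod 8) ✓

7⁻¹ ≡ 7 (mod 8)


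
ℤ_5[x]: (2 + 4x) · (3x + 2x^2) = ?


Expand and collect like terms; reduce coefficients mod 5:
x^0: 2·0 = 0 ≡ 0 (mod 5)
x^1: 2·3 + 4·0 = 6 ≡ 1 (mod 5)
x^2: 2·2 + 4·3 = 16 ≡ 1 (mod 5)
x^3: 4·2 = 8 ≡ 3 (mod 5)
Result: x + x^2 + 3x^3

f · g = x + x^2 + 3x^3


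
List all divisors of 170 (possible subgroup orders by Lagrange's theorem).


Lagrange's theorem: |H| divides |G|
|G| = 170
Divisors of 170: 1, 2, 5, 10, 17, 34, 85, 170

Possible subgroup orders: {1, 2, 5, 10, 17, 34, 85, 170}


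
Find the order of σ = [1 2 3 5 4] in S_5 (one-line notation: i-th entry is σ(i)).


Cycle decomposition: (4 5)
Cycle lengths: 2
Order = lcm(2) = 2

ord(σ) = 2


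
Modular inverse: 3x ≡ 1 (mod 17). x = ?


Use the extended Euclidean algorithm to write 1 = 3·s + 17·t; then s mod 17 is the inverse.
Euclidean algorithm:
  3 = 0·17 + 3
  17 = 5·3 + 2
  3 = 1·2 + 1
  2 = 2·1 + 0
gcd(3,17) = 1
Back-substitution gives: 3·(6) + 17·(-1) = 1
So 3⁻¹ ≡ 6 ≡ 6 (mod 17)
Check: 3 × 6 = 18 ≡ 1 (mod 17) ✓

3⁻¹ ≡ 6 (mod 17)


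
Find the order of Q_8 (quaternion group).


Q_8 = {±1, ±i, ±j, ±k}
|Q_8| = 8

|Q_8 (quaternion group)| = 8


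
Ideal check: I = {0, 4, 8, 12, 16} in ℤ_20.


Check ideal conditions for I = {0, 4, 8, 12, 16} in ℤ_20:
(1) I is an additive subgroup? Yes
(2) For r ∈ ℤ_20 and a ∈ I: r·a ∈ I? Yes

Yes, I is an ideal of ℤ_20


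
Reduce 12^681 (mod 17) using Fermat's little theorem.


Fermat's little theorem: if p is prime and gcd(a,p)=1, then a^(p-1) ≡ 1 (mod p)
p = 17 is prime, gcd(12,17) = 1
Reduce exponent: 681 mod 16 = 9
So 12^681 ≡ 12^9 (mod 17)
12^9 mod 17 = 5

12^681 ≡ 5 (mod 17)


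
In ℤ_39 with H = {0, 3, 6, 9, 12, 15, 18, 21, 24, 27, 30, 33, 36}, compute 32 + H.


32 + H = {32 + h (mod 39) : h ∈ H}
32+0=32, 32+3=35, 32+6=38, 32+9=2, 32+12=5, 32+15=8, 32+18=11, 32+21=14, 32+24=17, 32+27=20, 32+30=23, 32+33=26, 32+36=29
32 + H = {2, 5, 8, 11, 14, 17, 20, 23, 26, 29, 32, 35, 38} = 2 + H

32 + H = {2, 5, 8, 11, 14, 17, 20, 23, 26, 29, 32, 35, 38}


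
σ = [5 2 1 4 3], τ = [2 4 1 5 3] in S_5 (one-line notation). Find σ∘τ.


σ∘τ: apply τ first, then σ
1 →τ 2 →σ 2
2 →τ 4 →σ 4
3 →τ 1 →σ 5
4 →τ 5 →σ 3
5 →τ 3 →σ 1

σ∘τ = [2 4 5 3 1]


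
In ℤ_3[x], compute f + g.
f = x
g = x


Add coefficients mod 3:
x^0: 0 + 0 = 0 (mod 3)
x^1: 1 + 1 = 2 (mod 3)
Result: 2x

f + g = 2x


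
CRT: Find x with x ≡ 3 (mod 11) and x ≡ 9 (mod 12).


m₁ = 11, m₂ = 12, gcd = 1, so CRT applies. M = m₁·m₂ = 132
Let M₁ = M/m₁ = 12, M₂ = M/m₂ = 11
Find y₁ ≡ M₁⁻¹ (mod m₁): 12⁻¹ ≡ 1 (mod 11)
Find y₂ ≡ M₂⁻¹ (mod m₂): 11⁻¹ ≡ 11 (mod 12)
x = a₁·M₁·y₁ + a₂·M₂·y₂ = 3·12·1 + 9·11·11 = 1125
Reduce mod 132: x ≡ 69
Check: 69 mod 11 = 3 ✓, 69 mod 12 = 9 ✓

x ≡ 69 (mod 132)


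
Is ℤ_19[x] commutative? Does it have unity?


ℤ_19 is a field (n prime), so ℤ_19[x] is a commutative integral domain with unity
Commutative: Yes
Integral domain: Yes
Has unity: Yes

ℤ_19[x]: Commutative=Yes, Unity=Yes


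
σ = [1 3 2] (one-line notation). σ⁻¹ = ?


To find σ⁻¹, swap domain and range:
σ(1) = 1 → σ⁻¹(1) = 1
σ(2) = 3 → σ⁻¹(3) = 2
σ(3) = 2 → σ⁻¹(2) = 3

σ⁻¹ = [1 3 2]


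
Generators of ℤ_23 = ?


g generates ℤ_n iff gcd(g,n) = 1
Prime factors of 23: 23
Generators are g ∈ {1,...,22} not divisible by any of these primes.
Generators: {1, 2, 3, 4, 5, 6, 7, 8, 9, 10, 11, 12, 13, 14, 15, 16, 17, 18, 19, 20, 21, 22}
Number of generators = φ(23) = 22

Generators of ℤ_23 = {1, 2, 3, 4, 5, 6, 7, 8, 9, 10, 11, 12, 13, 14, 15, 16, 17, 18, 19, 20, 21, 22}


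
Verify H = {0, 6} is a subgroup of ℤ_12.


Subgroup test for H = {0, 6} in (ℤ_12, +):
(1) 0 ∈ H? Yes
(2) Closure: for all a,b ∈ H, (a+b) mod 12 ∈ H? Yes
(3) Inverses: for all a ∈ H, -a mod 12 ∈ H? Yes

Yes, H is a subgroup of ℤ_12


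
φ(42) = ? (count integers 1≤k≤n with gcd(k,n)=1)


Factor n: 42 = 2 × 3 × 7
φ(n) = n · ∏(1 - 1/p) over distinct primes p | n
φ(42) = 42 · (1 - 1/2) · (1 - 1/3) · (1 - 1/7) = 12

φ(42) = 12


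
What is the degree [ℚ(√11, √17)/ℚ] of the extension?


[ℚ(√11,√17):ℚ] = [ℚ(√11,√17):ℚ(√11)]·[ℚ(√11):ℚ] = 2·2 = 4

[ℚ(√11, √17)/ℚ] = 4


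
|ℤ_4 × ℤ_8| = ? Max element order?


|ℤ_4 × ℤ_8| = 4 × 8 = 32
Max element order = lcm(4,8) = 8
Cyclic? No (gcd=4)

|ℤ_4×ℤ_8| = 32, max element order = 8


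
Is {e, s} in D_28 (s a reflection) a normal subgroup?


H = {e, s} in D_28 (s a reflection)
r·s·r⁻¹ = sr⁻² ≠ s for n ≥ 3, so {e, s} is not closed under conjugation

No, not a normal subgroup


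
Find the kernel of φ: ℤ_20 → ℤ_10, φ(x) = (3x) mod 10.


Kernel = preimage of identity
ker(φ) = {x ∈ ℤ_20 : 3x ≡ 0 (mod 10)}. Since 10 | 20, φ is well-defined. The kernel is the cyclic subgroup ⟨10⟩ of ℤ_20 (order 2), i.e. {0, 10}

ker(φ) = {0, 10}


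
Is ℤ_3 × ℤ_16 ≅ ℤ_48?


Comparing ℤ_3 × ℤ_16 and ℤ_48:
gcd(3,16) = 1, so ℤ_3 × ℤ_16 ≅ ℤ_48 (CRT)

Yes, ℤ_3 × ℤ_16 ≅ ℤ_48


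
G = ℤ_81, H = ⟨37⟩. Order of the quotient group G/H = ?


|⟨37⟩| = n / gcd(37, 81) = 81 / 1 = 81
H is normal (ℤ_81 is abelian).
|G/H| = |G| / |H| = 81 / 81 = 1

|G/H| = 1


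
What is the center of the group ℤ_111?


Z(G) = {g ∈ G | gx = xg for all x ∈ G}
ℤ_111 is abelian, so Z(G) = G

Z(ℤ_111) = ℤ_111


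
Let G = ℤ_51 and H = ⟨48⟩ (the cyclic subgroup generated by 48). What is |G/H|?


|⟨48⟩| = n / gcd(48, 51) = 51 / 3 = 17
H is normal (ℤ_51 is abelian).
|G/H| = |G| / |H| = 51 / 17 = 3

|G/H| = 3


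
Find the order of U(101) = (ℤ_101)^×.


U(n) is the group of units mod n; |U(n)| = φ(n)
|U(101)| = φ(101) = 100

|U(101) = (ℤ_101)^×| = 100


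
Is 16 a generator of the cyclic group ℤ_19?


g generates ℤ_n iff gcd(g, n) = 1
gcd(16, 19) = 1
Since gcd = 1, 16 is a generator.

Yes, 16 generates ℤ_19


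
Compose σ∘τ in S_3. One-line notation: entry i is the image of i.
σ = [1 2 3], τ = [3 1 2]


σ∘τ: apply τ first, then σ
1 →τ 3 →σ 3
2 →τ 1 →σ 1
3 →τ 2 →σ 2

σ∘τ = [3 1 2]


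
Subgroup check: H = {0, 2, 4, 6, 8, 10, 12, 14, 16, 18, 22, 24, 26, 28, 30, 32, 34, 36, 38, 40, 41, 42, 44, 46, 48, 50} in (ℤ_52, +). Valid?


Subgroup test for H = {0, 2, 4, 6, 8, 10, 12, 14, 16, 18, 22, 24, 26, 28, 30, 32, 34, 36, 38, 40, 41, 42, 44, 46, 48, 50} in (ℤ_52, +):
(1) 0 ∈ H? Yes
(2) Closure: for all a,b ∈ H, (a+b) mod 52 ∈ H? No  [counterexample: 2 + 18 = 20 ∉ H]
(3) Inverses: for all a ∈ H, -a mod 52 ∈ H? No

No, H is not a subgroup of ℤ_52


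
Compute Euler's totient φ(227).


Factor n: 227 = 227
φ(n) = n · ∏(1 - 1/p) over distinct primes p | n
φ(227) = 227 · (1 - 1/227) = 226

φ(227) = 226


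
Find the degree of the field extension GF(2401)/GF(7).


GF(2401) = GF(7^4), so the extension degree is 4

[GF(2401)/GF(7)] = 4


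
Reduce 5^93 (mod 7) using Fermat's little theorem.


Fermat's little theorem: if p is prime and gcd(a,p)=1, then a^(p-1) ≡ 1 (mod p)
p = 7 is prime, gcd(5,7) = 1
Reduce exponent: 93 mod 6 = 3
So 5^93 ≡ 5^3 (mod 7)
5^3 mod 7 = 6

5^93 ≡ 6 (mod 7)


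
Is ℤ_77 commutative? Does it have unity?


ℤ_77 is a commutative ring with unity 1; 77 = 7×11 is composite, so 7·11 ≡ 0 gives zero divisors (not an integral domain)
Commutative: Yes
Integral domain: No
Has unity: Yes

ℤ_77: Commutative=Yes, Unity=Yes


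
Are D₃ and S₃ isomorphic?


Comparing D₃ and S₃:
Both are the unique non-abelian group of order 6

Yes, D₃ ≅ S₃


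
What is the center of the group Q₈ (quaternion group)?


Z(G) = {g ∈ G | gx = xg for all x ∈ G}
In Q₈ = {±1, ±i, ±j, ±k}, only ±1 commute with every element

Z(Q₈ (quaternion group)) = {1, -1}


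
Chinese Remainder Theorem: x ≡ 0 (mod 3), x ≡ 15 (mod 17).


m₁ = 3, m₂ = 17, gcd = 1, so CRT applies. M = m₁·m₂ = 51
Let M₁ = M/m₁ = 17, M₂ = M/m₂ = 3
Find y₁ ≡ M₁⁻¹ (mod m₁): 17⁻¹ ≡ 2 (mod 3)
Find y₂ ≡ M₂⁻¹ (mod m₂): 3⁻¹ ≡ 6 (mod 17)
x = a₁·M₁·y₁ + a₂·M₂·y₂ = 0·17·2 + 15·3·6 = 270
Reduce mod 51: x ≡ 15
Check: 15 mod 3 = 0 ✓, 15 mod 17 = 15 ✓

x ≡ 15 (mod 51)


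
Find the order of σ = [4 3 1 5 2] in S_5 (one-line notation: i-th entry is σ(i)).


Cycle decomposition: (1 4 5 2 3)
Cycle lengths: 5
Order = lcm(5) = 5

ord(σ) = 5


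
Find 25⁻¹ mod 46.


Use the extended Euclidean algorithm to write 1 = 25·s + 46·t; then s mod 46 is the inverse.
Euclidean algorithm:
  25 = 0·46 + 25
  46 = 1·25 + 21
  25 = 1·21 + 4
  21 = 5·4 + 1
  4 = 4·1 + 0
gcd(25,46) = 1
Back-substitution gives: 25·(-11) + 46·(6) = 1
So 25⁻¹ ≡ -11 ≡ 35 (mod 46)
Check: 25 × 35 = 875 ≡ 1 (mod 46) ✓

25⁻¹ ≡ 35 (mod 46)


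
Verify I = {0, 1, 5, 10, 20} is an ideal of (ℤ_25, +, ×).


Check ideal conditions for I = {0, 1, 5, 10, 20} in ℤ_25:
(1) I is an additive subgroup? No
(2) For r ∈ ℤ_25 and a ∈ I: r·a ∈ I? No  [counterexample: r=2, a=1, r·a mod 25 = 2 ∉ I]

No, I is not an ideal of ℤ_25


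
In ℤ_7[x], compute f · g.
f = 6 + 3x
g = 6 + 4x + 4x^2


Expand and collect like terms; reduce coefficients mod 7:
x^0: 6·6 = 36 ≡ 1 (mod 7)
x^1: 6·4 + 3·6 = 42 ≡ 0 (mod 7)
x^2: 6·4 + 3·4 = 36 ≡ 1 (mod 7)
x^3: 3·4 = 12 ≡ 5 (mod 7)
Result: 1 + x^2 + 5x^3

f · g = 1 + x^2 + 5x^3


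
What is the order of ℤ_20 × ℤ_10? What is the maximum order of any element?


|ℤ_20 × ℤ_10| = 20 × 10 = 200
Max element order = lcm(20,10) = 20
Cyclic? No (gcd=10)

|ℤ_20×ℤ_10| = 200, max element order = 20


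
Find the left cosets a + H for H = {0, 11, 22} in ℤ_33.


H = {0, 11, 22}, |H| = 3
Number of cosets = |G|/|H| = 33/3 = 11
0 + H = {0, 11, 22}
1 + H = {1, 12, 23}
2 + H = {2, 13, 24}
3 + H = {3, 14, 25}
4 + H = {4, 15, 26}
5 + H = {5, 16, 27}
6 + H = {6, 17, 28}
7 + H = {7, 18, 29}
8 + H = {8, 19, 30}
9 + H = {9, 20, 31}
10 + H = {10, 21, 32}

Cosets: 0+H={0,11,22}; 1+H={1,12,23}; 2+H={2,13,24}; 3+H={3,14,25}; 4+H={4,15,26}; 5+H={5,16,27}; 6+H={6,17,28}; 7+H={7,18,29}; 8+H={8,19,30}; 9+H={9,20,31}; 10+H={10,21,32}


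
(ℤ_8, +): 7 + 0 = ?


Operation: addition mod 8
7 + 0 = (a + b) mod 8 with a = 7, b = 0

7 + 0 = 7


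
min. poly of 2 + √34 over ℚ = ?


Let α = 2 + √34. Then α - 2 = √34, so (α - 2)² = 34, giving α² - 4α - 30 = 0. Degree 2 and α ∉ ℚ, so this is the minimal polynomial.

Minimal polynomial: x² - 4x - 30


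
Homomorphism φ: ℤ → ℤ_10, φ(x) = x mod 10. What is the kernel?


Kernel = preimage of identity
ker(φ) = {x ∈ ℤ : x ≡ 0 (mod 10)} = 10ℤ = {0, ±10, ±20, ...}

ker(φ) = 10ℤ


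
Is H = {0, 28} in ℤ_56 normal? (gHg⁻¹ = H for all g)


H = {0, 28} in ℤ_56
ℤ_56 is abelian; every subgroup of an abelian group is normal

Yes, normal subgroup


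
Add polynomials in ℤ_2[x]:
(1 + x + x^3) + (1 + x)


Add coefficients mod 2:
x^0: 1 + 1 = 0 (mod 2)
x^1: 1 + 1 = 0 (mod 2)
x^2: 0 + 0 = 0 (mod 2)
x^3: 1 + 0 = 1 (mod 2)
Result: x^3

f + g = x^3


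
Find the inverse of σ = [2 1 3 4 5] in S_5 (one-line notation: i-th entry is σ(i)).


To find σ⁻¹, swap domain and range:
σ(1) = 2 → σ⁻¹(2) = 1
σ(2) = 1 → σ⁻¹(1) = 2
σ(3) = 3 → σ⁻¹(3) = 3
σ(4) = 4 → σ⁻¹(4) = 4
σ(5) = 5 → σ⁻¹(5) = 5

σ⁻¹ = [2 1 3 4 5]


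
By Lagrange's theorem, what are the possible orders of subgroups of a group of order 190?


Lagrange's theorem: |H| divides |G|
|G| = 190
Divisors of 190: 1, 2, 5, 10, 19, 38, 95, 190

Possible subgroup orders: {1, 2, 5, 10, 19, 38, 95, 190}


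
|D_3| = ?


|D_n| = 2n (n rotations and n reflections)
|D_3| = 2×3 = 6

|D_3| = 6


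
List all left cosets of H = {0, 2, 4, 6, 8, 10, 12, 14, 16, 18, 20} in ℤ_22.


H = {0, 2, 4, 6, 8, 10, 12, 14, 16, 18, 20}, |H| = 11
Number of cosets = |G|/|H| = 22/11 = 2
0 + H = {0, 2, 4, 6, 8, 10, 12, 14, 16, 18, 20}
1 + H = {1, 3, 5, 7, 9, 11, 13, 15, 17, 19, 21}

Cosets: 0+H={0,2,4,6,8,10,12,14,16,18,20}; 1+H={1,3,5,7,9,11,13,15,17,19,21}


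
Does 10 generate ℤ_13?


g generates ℤ_n iff gcd(g, n) = 1
gcd(10, 13) = 1
Since gcd = 1, 10 is a generator.

Yes, 10 generates ℤ_13


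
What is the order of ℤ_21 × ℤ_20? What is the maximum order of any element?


|ℤ_21 × ℤ_20| = 21 × 20 = 420
Max element order = lcm(21,20) = 420
Cyclic? Yes (gcd=1)

|ℤ_21×ℤ_20| = 420, max element order = 420


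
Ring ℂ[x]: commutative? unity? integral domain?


Polynomial ring over ℂ (an integral domain) is a commutative integral domain with unity 1
Commutative: Yes
Integral domain: Yes
Has unity: Yes

ℂ[x]: Commutative=Yes, Unity=Yes


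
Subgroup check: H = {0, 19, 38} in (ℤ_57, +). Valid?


Subgroup test for H = {0, 19, 38} in (ℤ_57, +):
(1) 0 ∈ H? Yes
(2) Closure: for all a,b ∈ H, (a+b) mod 57 ∈ H? Yes
(3) Inverses: for all a ∈ H, -a mod 57 ∈ H? Yes

Yes, H is a subgroup of ℤ_57


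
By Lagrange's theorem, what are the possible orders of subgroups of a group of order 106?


Lagrange's theorem: |H| divides |G|
|G| = 106
Divisors of 106: 1, 2, 53, 106

Possible subgroup orders: {1, 2, 53, 106}


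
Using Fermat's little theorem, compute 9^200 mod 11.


Fermat's little theorem: if p is prime and gcd(a,p)=1, then a^(p-1) ≡ 1 (mod p)
p = 11 is prime, gcd(9,11) = 1
Reduce exponent: 200 mod 10 = 0
So 9^200 ≡ 9^0 (mod 11)
9^0 = 1

9^200 ≡ 1 (mod 11)


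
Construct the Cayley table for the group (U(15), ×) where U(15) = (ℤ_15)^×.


Elements: {1, 2, 4, 7, 8, 11, 13, 14}
Operation: multiplication mod 15
Entry (a, b) = (a × b) mod 15

Cayley table:
   |  1 |  2 |  4 |  7 |  8 | 11 | 13 | 14
 1 |  1 |  2 |  4 |  7 |  8 | 11 | 13 | 14
 2 |  2 |  4 |  8 | 14 |  1 |  7 | 11 | 13
 4 |  4 |  8 |  1 | 13 |  2 | 14 |  7 | 11
 7 |  7 | 14 | 13 |  4 | 11 |  2 |  1 |  8
 8 |  8 |  1 |  2 | 11 |  4 | 13 | 14 |  7
11 | 11 |  7 | 14 |  2 | 13 |  1 |  8 |  4
13 | 13 | 11 |  7 |  1 | 14 |  8 |  4 |  2
14 | 14 | 13 | 11 |  8 |  7 |  4 |  2 |  1


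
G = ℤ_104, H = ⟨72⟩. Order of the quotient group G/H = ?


|⟨72⟩| = n / gcd(72, 104) = 104 / 8 = 13
H is normal (ℤ_104 is abelian).
|G/H| = |G| / |H| = 104 / 13 = 8

|G/H| = 8


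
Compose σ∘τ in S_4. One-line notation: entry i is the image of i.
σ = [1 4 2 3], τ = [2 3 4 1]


σ∘τ: apply τ first, then σ
1 →τ 2 →σ 4
2 →τ 3 →σ 2
3 →τ 4 →σ 3
4 →τ 1 →σ 1

σ∘τ = [4 2 3 1]


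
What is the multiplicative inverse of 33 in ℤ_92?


Use the extended Euclidean algorithm to write 1 = 33·s + 92·t; then s mod 92 is the inverse.
Euclidean algorithm:
  33 = 0·92 + 33
  92 = 2·33 + 26
  33 = 1·26 + 7
  26 = 3·7 + 5
  7 = 1·5 + 2
  5 = 2·2 + 1
  2 = 2·1 + 0
gcd(33,92) = 1
Back-substitution gives: 33·(-39) + 92·(14) = 1
So 33⁻¹ ≡ -39 ≡ 53 (mod 92)
Check: 33 × 53 = 1749 ≡ 1 (mod 92) ✓

33⁻¹ ≡ 53 (mod 92)


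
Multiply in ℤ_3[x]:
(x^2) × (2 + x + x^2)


Expand and collect like terms; reduce coefficients mod 3:
x^0: 0·2 = 0 ≡ 0 (mod 3)
x^1: 0·1 + 0·2 = 0 ≡ 0 (mod 3)
x^2: 0·1 + 0·1 + 1·2 = 2 ≡ 2 (mod 3)
x^3: 0·1 + 1·1 = 1 ≡ 1 (mod 3)
x^4: 1·1 = 1 ≡ 1 (mod 3)
Result: 2x^2 + x^3 + x^4

f · g = 2x^2 + x^3 + x^4


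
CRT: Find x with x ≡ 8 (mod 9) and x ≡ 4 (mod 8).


m₁ = 9, m₂ = 8, gcd = 1, so CRT applies. M = m₁·m₂ = 72
Let M₁ = M/m₁ = 8, M₂ = M/m₂ = 9
Find y₁ ≡ M₁⁻¹ (mod m₁): 8⁻¹ ≡ 8 (mod 9)
Find y₂ ≡ M₂⁻¹ (mod m₂): 9⁻¹ ≡ 1 (mod 8)
x = a₁·M₁·y₁ + a₂·M₂·y₂ = 8·8·8 + 4·9·1 = 548
Reduce mod 72: x ≡ 44
Check: 44 mod 9 = 8 ✓, 44 mod 8 = 4 ✓

x ≡ 44 (mod 72)


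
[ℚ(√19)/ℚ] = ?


√19 has minimal polynomial x² - 19 (irreducible over ℚ since 19 is squarefree)

[ℚ(√19)/ℚ] = 2


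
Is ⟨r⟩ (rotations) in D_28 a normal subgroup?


H = ⟨r⟩ (rotations) in D_28
The rotation subgroup ⟨r⟩ has index 2 in D_28, so it is normal

Yes, normal subgroup


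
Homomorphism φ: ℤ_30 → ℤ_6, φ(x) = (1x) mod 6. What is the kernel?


Kernel = preimage of identity
ker(φ) = {x ∈ ℤ_30 : 1x ≡ 0 (mod 6)}. Since 6 | 30, φ is well-defined. The kernel is the cyclic subgroup ⟨6⟩ of ℤ_30 (order 5), i.e. {0, 6, 12, 18, 24}

ker(φ) = {0, 6, 12, 18, 24}


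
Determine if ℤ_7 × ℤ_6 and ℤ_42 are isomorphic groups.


Comparing ℤ_7 × ℤ_6 and ℤ_42:
gcd(7,6) = 1, so ℤ_7 × ℤ_6 ≅ ℤ_42 (CRT)

Yes, ℤ_7 × ℤ_6 ≅ ℤ_42


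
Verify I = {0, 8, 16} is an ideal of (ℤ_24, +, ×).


Check ideal conditions for I = {0, 8, 16} in ℤ_24:
(1) I is an additive subgroup? Yes
(2) For r ∈ ℤ_24 and a ∈ I: r·a ∈ I? Yes

Yes, I is an ideal of ℤ_24


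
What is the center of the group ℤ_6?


Z(G) = {g ∈ G | gx = xg for all x ∈ G}
ℤ_6 is abelian, so Z(G) = G

Z(ℤ_6) = ℤ_6


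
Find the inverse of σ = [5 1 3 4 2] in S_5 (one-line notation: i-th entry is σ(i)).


To find σ⁻¹, swap domain and range:
σ(1) = 5 → σ⁻¹(5) = 1
σ(2) = 1 → σ⁻¹(1) = 2
σ(3) = 3 → σ⁻¹(3) = 3
σ(4) = 4 → σ⁻¹(4) = 4
σ(5) = 2 → σ⁻¹(2) = 5

σ⁻¹ = [2 5 3 4 1]


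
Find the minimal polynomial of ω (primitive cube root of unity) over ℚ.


ω satisfies x² + x + 1 = 0 (the cyclotomic polynomial Φ₃)

Minimal polynomial: x² + x + 1


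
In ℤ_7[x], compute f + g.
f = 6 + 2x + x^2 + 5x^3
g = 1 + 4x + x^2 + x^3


Add coefficients mod 7:
x^0: 6 + 1 = 0 (mod 7)
x^1: 2 + 4 = 6 (mod 7)
x^2: 1 + 1 = 2 (mod 7)
x^3: 5 + 1 = 6 (mod 7)
Result: 6x + 2x^2 + 6x^3

f + g = 6x + 2x^2 + 6x^3


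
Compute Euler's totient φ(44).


Factor n: 44 = 2^2 × 11
φ(n) = n · ∏(1 - 1/p) over distinct primes p | n
φ(44) = 44 · (1 - 1/2) · (1 - 1/11) = 20

φ(44) = 20


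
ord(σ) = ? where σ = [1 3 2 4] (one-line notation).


Cycle decomposition: (2 3)
Cycle lengths: 2
Order = lcm(2) = 2

ord(σ) = 2


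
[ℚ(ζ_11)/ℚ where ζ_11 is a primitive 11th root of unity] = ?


[ℚ(ζ_n):ℚ] = deg Φ_n(x) = φ(n). Here φ(11) = 10

[ℚ(ζ_11)/ℚ where ζ_11 is a primitive 11th root of unity] = 10


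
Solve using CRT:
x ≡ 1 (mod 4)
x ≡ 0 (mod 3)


m₁ = 4, m₂ = 3, gcd = 1, so CRT applies. M = m₁·m₂ = 12
Let M₁ = M/m₁ = 3, M₂ = M/m₂ = 4
Find y₁ ≡ M₁⁻¹ (mod m₁): 3⁻¹ ≡ 3 (mod 4)
Find y₂ ≡ M₂⁻¹ (mod m₂): 4⁻¹ ≡ 1 (mod 3)
x = a₁·M₁·y₁ + a₂·M₂·y₂ = 1·3·3 + 0·4·1 = 9
Reduce mod 12: x ≡ 9
Check: 9 mod 4 = 1 ✓, 9 mod 3 = 0 ✓

x ≡ 9 (mod 12)


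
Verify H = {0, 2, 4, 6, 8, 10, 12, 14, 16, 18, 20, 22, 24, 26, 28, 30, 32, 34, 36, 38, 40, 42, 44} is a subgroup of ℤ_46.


Subgroup test for H = {0, 2, 4, 6, 8, 10, 12, 14, 16, 18, 20, 22, 24, 26, 28, 30, 32, 34, 36, 38, 40, 42, 44} in (ℤ_46, +):
(1) 0 ∈ H? Yes
(2) Closure: for all a,b ∈ H, (a+b) mod 46 ∈ H? Yes
(3) Inverses: for all a ∈ H, -a mod 46 ∈ H? Yes

Yes, H is a subgroup of ℤ_46


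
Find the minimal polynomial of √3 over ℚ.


√3 satisfies x² - 3 = 0, irreducible over ℚ since 3 is squarefree

Minimal polynomial: x² - 3


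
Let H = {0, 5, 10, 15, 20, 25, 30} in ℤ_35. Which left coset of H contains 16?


16 + H = {16 + h (mod 35) : h ∈ H}
16+0=16, 16+5=21, 16+10=26, 16+15=31, 16+20=1, 16+25=6, 16+30=11
16 + H = {1, 6, 11, 16, 21, 26, 31} = 1 + H

16 + H = {1, 6, 11, 16, 21, 26, 31}


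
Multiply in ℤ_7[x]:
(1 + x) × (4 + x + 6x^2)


Expand and collect like terms; reduce coefficients mod 7:
x^0: 1·4 = 4 ≡ 4 (mod 7)
x^1: 1·1 + 1·4 = 5 ≡ 5 (mod 7)
x^2: 1·6 + 1·1 = 7 ≡ 0 (mod 7)
x^3: 1·6 = 6 ≡ 6 (mod 7)
Result: 4 + 5x + 6x^3

f · g = 4 + 5x + 6x^3


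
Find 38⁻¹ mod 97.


Use the extended Euclidean algorithm to write 1 = 38·s + 97·t; then s mod 97 is the inverse.
Euclidean algorithm:
  38 = 0·97 + 38
  97 = 2·38 + 21
  38 = 1·21 + 17
  21 = 1·17 + 4
  17 = 4·4 + 1
  4 = 4·1 + 0
gcd(38,97) = 1
Back-substitution gives: 38·(23) + 97·(-9) = 1
So 38⁻¹ ≡ 23 ≡ 23 (mod 97)
Check: 38 × 23 = 874 ≡ 1 (mod 97) ✓

38⁻¹ ≡ 23 (mod 97)


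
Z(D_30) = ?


Z(G) = {g ∈ G | gx = xg for all x ∈ G}
For even n, Z(D_n) = {e, r^(n/2)}: the 180° rotation r^15 commutes with every reflection and rotation

Z(D_30) = {e, r^15}


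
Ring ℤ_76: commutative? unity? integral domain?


ℤ_76 is a commutative ring with unity 1; 76 = 2×38 is composite, so 2·38 ≡ 0 gives zero divisors (not an integral domain)
Commutative: Yes
Integral domain: No
Has unity: Yes

ℤ_76: Commutative=Yes, Unity=Yes


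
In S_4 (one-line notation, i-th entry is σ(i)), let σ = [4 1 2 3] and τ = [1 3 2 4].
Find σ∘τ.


σ∘τ: apply τ first, then σ
1 →τ 1 →σ 4
2 →τ 3 →σ 2
3 →τ 2 →σ 1
4 →τ 4 →σ 3

σ∘τ = [4 2 1 3]


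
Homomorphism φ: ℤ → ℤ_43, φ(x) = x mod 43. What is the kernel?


Kernel = preimage of identity
ker(φ) = {x ∈ ℤ : x ≡ 0 (mod 43)} = 43ℤ = {0, ±43, ±86, ...}

ker(φ) = 43ℤ


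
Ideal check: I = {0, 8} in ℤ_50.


Check ideal conditions for I = {0, 8} in ℤ_50:
(1) I is an additive subgroup? No
(2) For r ∈ ℤ_50 and a ∈ I: r·a ∈ I? No  [counterexample: r=2, a=8, r·a mod 50 = 16 ∉ I]

No, I is not an ideal of ℤ_50


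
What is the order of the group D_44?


|D_n| = 2n (n rotations and n reflections)
|D_44| = 2×44 = 88

|D_44| = 88


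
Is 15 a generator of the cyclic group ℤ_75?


g generates ℤ_n iff gcd(g, n) = 1
gcd(15, 75) = 15
Since gcd = 15 ≠ 1, ⟨15⟩ has order 5 < 75, so 15 is not a generator.

No, 15 does not generate ℤ_75


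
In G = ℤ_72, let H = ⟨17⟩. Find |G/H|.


|⟨17⟩| = n / gcd(17, 72) = 72 / 1 = 72
H is normal (ℤ_72 is abelian).
|G/H| = |G| / |H| = 72 / 72 = 1

|G/H| = 1


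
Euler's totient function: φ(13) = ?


φ(n) = count of k ∈ {1,...,n} with gcd(k,n)=1
Coprimes to 13: {1, 2, 3, 4, 5, 6, 7, 8, 9, 10, 11, 12}
Count: 12

φ(13) = 12


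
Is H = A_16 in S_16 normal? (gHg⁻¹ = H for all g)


H = A_16 in S_16
A_16 has index 2 in S_16, and every subgroup of index 2 is normal

Yes, normal subgroup


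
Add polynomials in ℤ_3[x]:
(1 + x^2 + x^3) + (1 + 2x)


Add coefficients mod 3:
x^0: 1 + 1 = 2 (mod 3)
x^1: 0 + 2 = 2 (mod 3)
x^2: 1 + 0 = 1 (mod 3)
x^3: 1 + 0 = 1 (mod 3)
Result: 2 + 2x + x^2 + x^3

f + g = 2 + 2x + x^2 + x^3


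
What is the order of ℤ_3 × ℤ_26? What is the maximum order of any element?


|ℤ_3 × ℤ_26| = 3 × 26 = 78
Max element order = lcm(3,26) = 78
Cyclic? Yes (gcd=1)

|ℤ_3×ℤ_26| = 78, max element order = 78


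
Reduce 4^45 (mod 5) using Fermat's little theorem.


Fermat's little theorem: if p is prime and gcd(a,p)=1, then a^(p-1) ≡ 1 (mod p)
p = 5 is prime, gcd(4,5) = 1
Reduce exponent: 45 mod 4 = 1
So 4^45 ≡ 4^1 (mod 5)
4^1 mod 5 = 4

4^45 ≡ 4 (mod 5)


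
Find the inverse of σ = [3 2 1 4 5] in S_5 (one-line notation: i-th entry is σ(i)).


To find σ⁻¹, swap domain and range:
σ(1) = 3 → σ⁻¹(3) = 1
σ(2) = 2 → σ⁻¹(2) = 2
σ(3) = 1 → σ⁻¹(1) = 3
σ(4) = 4 → σ⁻¹(4) = 4
σ(5) = 5 → σ⁻¹(5) = 5

σ⁻¹ = [3 2 1 4 5]


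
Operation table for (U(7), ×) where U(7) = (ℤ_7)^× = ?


Elements: {1, 2, 3, 4, 5, 6}
Operation: multiplication mod 7
Entry (a, b) = (a × b) mod 7

Cayley table:
  | 1 | 2 | 3 | 4 | 5 | 6
1 | 1 | 2 | 3 | 4 | 5 | 6
2 | 2 | 4 | 6 | 1 | 3 | 5
3 | 3 | 6 | 2 | 5 | 1 | 4
4 | 4 | 1 | 5 | 2 | 6 | 3
5 | 5 | 3 | 1 | 6 | 4 | 2
6 | 6 | 5 | 4 | 3 | 2 | 1


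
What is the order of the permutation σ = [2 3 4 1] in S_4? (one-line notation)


Cycle decomposition: (1 2 3 4)
Cycle lengths: 4
Order = lcm(4) = 4

ord(σ) = 4


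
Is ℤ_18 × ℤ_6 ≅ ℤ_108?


Comparing ℤ_18 × ℤ_6 and ℤ_108:
gcd(18,6) = 6 ≠ 1. Max element order in ℤ_18×ℤ_6 is lcm(18,6) = 18 < 108, so it has no element of order 108

No, ℤ_18 × ℤ_6 ≇ ℤ_108


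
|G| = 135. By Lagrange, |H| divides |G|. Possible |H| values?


Lagrange's theorem: |H| divides |G|
|G| = 135
Divisors of 135: 1, 3, 5, 9, 15, 27, 45, 135

Possible subgroup orders: {1, 3, 5, 9, 15, 27, 45, 135}


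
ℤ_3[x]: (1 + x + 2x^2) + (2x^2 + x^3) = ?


Add coefficients mod 3:
x^0: 1 + 0 = 1 (mod 3)
x^1: 1 + 0 = 1 (mod 3)
x^2: 2 + 2 = 1 (mod 3)
x^3: 0 + 1 = 1 (mod 3)
Result: 1 + x + x^2 + x^3

f + g = 1 + x + x^2 + x^3


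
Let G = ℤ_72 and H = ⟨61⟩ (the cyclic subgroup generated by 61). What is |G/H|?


|⟨61⟩| = n / gcd(61, 72) = 72 / 1 = 72
H is normal (ℤ_72 is abelian).
|G/H| = |G| / |H| = 72 / 72 = 1

|G/H| = 1


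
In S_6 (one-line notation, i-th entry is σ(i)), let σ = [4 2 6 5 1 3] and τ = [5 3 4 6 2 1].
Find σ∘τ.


σ∘τ: apply τ first, then σ
1 →τ 5 →σ 1
2 →τ 3 →σ 6
3 →τ 4 →σ 5
4 →τ 6 →σ 3
5 →τ 2 →σ 2
6 →τ 1 →σ 4

σ∘τ = [1 6 5 3 2 4]


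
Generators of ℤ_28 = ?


g generates ℤ_n iff gcd(g,n) = 1
Prime factors of 28: 2, 7
Generators are g ∈ {1,...,27} not divisible by any of these primes.
Generators: {1, 3, 5, 9, 11, 13, 15, 17, 19, 23, 25, 27}
Number of generators = φ(28) = 12

Generators of ℤ_28 = {1, 3, 5, 9, 11, 13, 15, 17, 19, 23, 25, 27}


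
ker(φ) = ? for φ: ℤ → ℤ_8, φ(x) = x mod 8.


Kernel = preimage of identity
ker(φ) = {x ∈ ℤ : x ≡ 0 (mod 8)} = 8ℤ = {0, ±8, ±16, ...}

ker(φ) = 8ℤ


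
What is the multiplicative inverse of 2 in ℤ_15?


Use the extended Euclidean algorithm to write 1 = 2·s + 15·t; then s mod 15 is the inverse.
Euclidean algorithm:
  2 = 0·15 + 2
  15 = 7·2 + 1
  2 = 2·1 + 0
gcd(2,15) = 1
Back-substitution gives: 2·(-7) + 15·(1) = 1
So 2⁻¹ ≡ -7 ≡ 8 (mod 15)
Check: 2 × 8 = 16 ≡ 1 (mod 15) ✓

2⁻¹ ≡ 8 (mod 15)


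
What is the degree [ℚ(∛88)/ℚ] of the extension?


∛88 has minimal polynomial x³ - 88 (irreducible over ℚ since 88 is not a perfect cube)

[ℚ(∛88)/ℚ] = 3


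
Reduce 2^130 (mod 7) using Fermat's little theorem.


Fermat's little theorem: if p is prime and gcd(a,p)=1, then a^(p-1) ≡ 1 (mod p)
p = 7 is prime, gcd(2,7) = 1
Reduce exponent: 130 mod 6 = 4
So 2^130 ≡ 2^4 (mod 7)
2^4 mod 7 = 2

2^130 ≡ 2 (mod 7)


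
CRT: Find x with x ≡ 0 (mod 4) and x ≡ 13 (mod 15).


m₁ = 4, m₂ = 15, gcd = 1, so CRT applies. M = m₁·m₂ = 60
Let M₁ = M/m₁ = 15, M₂ = M/m₂ = 4
Find y₁ ≡ M₁⁻¹ (mod m₁): 15⁻¹ ≡ 3 (mod 4)
Find y₂ ≡ M₂⁻¹ (mod m₂): 4⁻¹ ≡ 4 (mod 15)
x = a₁·M₁·y₁ + a₂·M₂·y₂ = 0·15·3 + 13·4·4 = 208
Reduce mod 60: x ≡ 28
Check: 28 mod 4 = 0 ✓, 28 mod 15 = 13 ✓

x ≡ 28 (mod 60)


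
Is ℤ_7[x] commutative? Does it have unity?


ℤ_7 is a field (n prime), so ℤ_7[x] is a commutative integral domain with unity
Commutative: Yes
Integral domain: Yes
Has unity: Yes

ℤ_7[x]: Commutative=Yes, Unity=Yes


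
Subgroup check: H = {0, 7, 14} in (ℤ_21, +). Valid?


Subgroup test for H = {0, 7, 14} in (ℤ_21, +):
(1) 0 ∈ H? Yes
(2) Closure: for all a,b ∈ H, (a+b) mod 21 ∈ H? Yes
(3) Inverses: for all a ∈ H, -a mod 21 ∈ H? Yes

Yes, H is a subgroup of ℤ_21


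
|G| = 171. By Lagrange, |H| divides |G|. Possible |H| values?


Lagrange's theorem: |H| divides |G|
|G| = 171
Divisors of 171: 1, 3, 9, 19, 57, 171

Possible subgroup orders: {1, 3, 9, 19, 57, 171}


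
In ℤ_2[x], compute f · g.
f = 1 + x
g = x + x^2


Expand and collect like terms; reduce coefficients mod 2:
x^0: 1·0 = 0 ≡ 0 (mod 2)
x^1: 1·1 + 1·0 = 1 ≡ 1 (mod 2)
x^2: 1·1 + 1·1 = 2 ≡ 0 (mod 2)
x^3: 1·1 = 1 ≡ 1 (mod 2)
Result: x + x^3

f · g = x + x^3


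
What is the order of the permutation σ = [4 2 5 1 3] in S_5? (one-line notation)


Cycle decomposition: (1 4) (3 5)
Cycle lengths: 2, 2
Order = lcm(2, 2) = 2

ord(σ) = 2


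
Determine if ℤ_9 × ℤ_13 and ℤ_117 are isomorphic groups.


Comparing ℤ_9 × ℤ_13 and ℤ_117:
gcd(9,13) = 1, so ℤ_9 × ℤ_13 ≅ ℤ_117 (CRT)

Yes, ℤ_9 × ℤ_13 ≅ ℤ_117


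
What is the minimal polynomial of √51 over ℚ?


√51 satisfies x² - 51 = 0, irreducible over ℚ since 51 is squarefree

Minimal polynomial: x² - 51


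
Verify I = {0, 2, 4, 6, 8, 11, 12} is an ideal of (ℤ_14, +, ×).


Check ideal conditions for I = {0, 2, 4, 6, 8, 11, 12} in ℤ_14:
(1) I is an additive subgroup? No
(2) For r ∈ ℤ_14 and a ∈ I: r·a ∈ I? No  [counterexample: r=2, a=12, r·a mod 14 = 10 ∉ I]

No, I is not an ideal of ℤ_14


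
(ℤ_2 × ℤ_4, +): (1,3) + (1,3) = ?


Operation: componentwise addition mod (2, 4)
(1,3) + (1,3) = ((a₁+b₁) mod 2, (a₂+b₂) mod 4) with a = (1,3), b = (1,3)

(1,3) + (1,3) = (0,2)


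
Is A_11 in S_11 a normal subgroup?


H = A_11 in S_11
A_11 has index 2 in S_11, and every subgroup of index 2 is normal

Yes, normal subgroup


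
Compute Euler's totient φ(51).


Factor n: 51 = 3 × 17
φ(n) = n · ∏(1 - 1/p) over distinct primes p | n
φ(51) = 51 · (1 - 1/3) · (1 - 1/17) = 32

φ(51) = 32


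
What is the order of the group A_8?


|A_n| = n!/2 (even permutations)
|A_8| = 8!/2 = 40320/2 = 20160

|A_8| = 20160


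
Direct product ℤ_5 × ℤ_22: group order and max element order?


|ℤ_5 × ℤ_22| = 5 × 22 = 110
Max element order = lcm(5,22) = 110
Cyclic? Yes (gcd=1)

|ℤ_5×ℤ_22| = 110, max element order = 110


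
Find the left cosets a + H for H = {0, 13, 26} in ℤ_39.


H = {0, 13, 26}, |H| = 3
Number of cosets = |G|/|H| = 39/3 = 13
0 + H = {0, 13, 26}
1 + H = {1, 14, 27}
2 + H = {2, 15, 28}
3 + H = {3, 16, 29}
4 + H = {4, 17, 30}
5 + H = {5, 18, 31}
6 + H = {6, 19, 32}
7 + H = {7, 20, 33}
8 + H = {8, 21, 34}
9 + H = {9, 22, 35}
10 + H = {10, 23, 36}
11 + H = {11, 24, 37}
12 + H = {12, 25, 38}

Cosets: 0+H={0,13,26}; 1+H={1,14,27}; 2+H={2,15,28}; 3+H={3,16,29}; 4+H={4,17,30}; 5+H={5,18,31}; 6+H={6,19,32}; 7+H={7,20,33}; 8+H={8,21,34}; 9+H={9,22,35}; 10+H={10,23,36}; 11+H={11,24,37}; 12+H={12,25,38}


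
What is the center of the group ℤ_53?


Z(G) = {g ∈ G | gx = xg for all x ∈ G}
ℤ_53 is abelian, so Z(G) = G

Z(ℤ_53) = ℤ_53


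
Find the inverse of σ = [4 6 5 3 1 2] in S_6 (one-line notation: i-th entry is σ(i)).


To find σ⁻¹, swap domain and range:
σ(1) = 4 → σ⁻¹(4) = 1
σ(2) = 6 → σ⁻¹(6) = 2
σ(3) = 5 → σ⁻¹(5) = 3
σ(4) = 3 → σ⁻¹(3) = 4
σ(5) = 1 → σ⁻¹(1) = 5
σ(6) = 2 → σ⁻¹(2) = 6

σ⁻¹ = [5 6 4 1 3 2]


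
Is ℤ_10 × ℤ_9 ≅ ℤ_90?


Comparing ℤ_10 × ℤ_9 and ℤ_90:
gcd(10,9) = 1, so ℤ_10 × ℤ_9 ≅ ℤ_90 (CRT)

Yes, ℤ_10 × ℤ_9 ≅ ℤ_90


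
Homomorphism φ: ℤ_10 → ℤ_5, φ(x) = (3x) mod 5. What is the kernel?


Kernel = preimage of identity
ker(φ) = {x ∈ ℤ_10 : 3x ≡ 0 (mod 5)}. Since 5 | 10, φ is well-defined. The kernel is the cyclic subgroup ⟨5⟩ of ℤ_10 (order 2), i.e. {0, 5}

ker(φ) = {0, 5}


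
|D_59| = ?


|D_n| = 2n (n rotations and n reflections)
|D_59| = 2×59 = 118

|D_59| = 118


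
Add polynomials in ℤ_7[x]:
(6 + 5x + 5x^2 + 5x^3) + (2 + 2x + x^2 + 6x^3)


Add coefficients mod 7:
x^0: 6 + 2 = 1 (mod 7)
x^1: 5 + 2 = 0 (mod 7)
x^2: 5 + 1 = 6 (mod 7)
x^3: 5 + 6 = 4 (mod 7)
Result: 1 + 6x^2 + 4x^3

f + g = 1 + 6x^2 + 4x^3
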